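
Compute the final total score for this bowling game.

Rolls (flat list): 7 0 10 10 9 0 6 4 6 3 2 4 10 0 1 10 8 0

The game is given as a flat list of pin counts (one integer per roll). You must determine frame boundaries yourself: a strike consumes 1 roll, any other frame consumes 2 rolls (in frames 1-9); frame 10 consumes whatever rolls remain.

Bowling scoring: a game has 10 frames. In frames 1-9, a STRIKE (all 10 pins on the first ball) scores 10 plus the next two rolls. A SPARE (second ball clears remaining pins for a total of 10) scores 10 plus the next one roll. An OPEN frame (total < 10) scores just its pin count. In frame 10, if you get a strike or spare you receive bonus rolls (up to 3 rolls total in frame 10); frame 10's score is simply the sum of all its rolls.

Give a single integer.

Frame 1: OPEN (7+0=7). Cumulative: 7
Frame 2: STRIKE. 10 + next two rolls (10+9) = 29. Cumulative: 36
Frame 3: STRIKE. 10 + next two rolls (9+0) = 19. Cumulative: 55
Frame 4: OPEN (9+0=9). Cumulative: 64
Frame 5: SPARE (6+4=10). 10 + next roll (6) = 16. Cumulative: 80
Frame 6: OPEN (6+3=9). Cumulative: 89
Frame 7: OPEN (2+4=6). Cumulative: 95
Frame 8: STRIKE. 10 + next two rolls (0+1) = 11. Cumulative: 106
Frame 9: OPEN (0+1=1). Cumulative: 107
Frame 10: STRIKE. Sum of all frame-10 rolls (10+8+0) = 18. Cumulative: 125

Answer: 125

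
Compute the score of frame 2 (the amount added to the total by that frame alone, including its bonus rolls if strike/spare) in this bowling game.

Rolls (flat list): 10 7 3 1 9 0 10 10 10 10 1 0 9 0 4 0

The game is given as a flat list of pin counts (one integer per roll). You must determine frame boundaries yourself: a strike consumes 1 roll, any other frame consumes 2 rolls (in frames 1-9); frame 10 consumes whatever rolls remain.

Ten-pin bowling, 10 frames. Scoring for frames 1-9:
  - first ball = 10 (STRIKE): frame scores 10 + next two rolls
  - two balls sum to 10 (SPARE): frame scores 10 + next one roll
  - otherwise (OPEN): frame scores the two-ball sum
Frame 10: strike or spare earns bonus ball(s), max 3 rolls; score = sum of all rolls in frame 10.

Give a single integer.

Frame 1: STRIKE. 10 + next two rolls (7+3) = 20. Cumulative: 20
Frame 2: SPARE (7+3=10). 10 + next roll (1) = 11. Cumulative: 31
Frame 3: SPARE (1+9=10). 10 + next roll (0) = 10. Cumulative: 41
Frame 4: SPARE (0+10=10). 10 + next roll (10) = 20. Cumulative: 61

Answer: 11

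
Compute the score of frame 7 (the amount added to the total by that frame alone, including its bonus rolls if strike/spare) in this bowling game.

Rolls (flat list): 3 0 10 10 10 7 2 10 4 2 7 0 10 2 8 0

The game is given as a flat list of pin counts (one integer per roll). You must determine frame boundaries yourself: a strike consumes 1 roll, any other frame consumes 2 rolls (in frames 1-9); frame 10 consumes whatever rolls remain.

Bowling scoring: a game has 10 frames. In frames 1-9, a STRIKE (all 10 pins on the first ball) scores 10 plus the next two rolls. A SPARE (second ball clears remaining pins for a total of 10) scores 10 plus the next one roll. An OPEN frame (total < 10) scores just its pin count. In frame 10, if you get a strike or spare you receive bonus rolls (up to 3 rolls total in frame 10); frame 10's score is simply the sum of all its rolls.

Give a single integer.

Answer: 6

Derivation:
Frame 1: OPEN (3+0=3). Cumulative: 3
Frame 2: STRIKE. 10 + next two rolls (10+10) = 30. Cumulative: 33
Frame 3: STRIKE. 10 + next two rolls (10+7) = 27. Cumulative: 60
Frame 4: STRIKE. 10 + next two rolls (7+2) = 19. Cumulative: 79
Frame 5: OPEN (7+2=9). Cumulative: 88
Frame 6: STRIKE. 10 + next two rolls (4+2) = 16. Cumulative: 104
Frame 7: OPEN (4+2=6). Cumulative: 110
Frame 8: OPEN (7+0=7). Cumulative: 117
Frame 9: STRIKE. 10 + next two rolls (2+8) = 20. Cumulative: 137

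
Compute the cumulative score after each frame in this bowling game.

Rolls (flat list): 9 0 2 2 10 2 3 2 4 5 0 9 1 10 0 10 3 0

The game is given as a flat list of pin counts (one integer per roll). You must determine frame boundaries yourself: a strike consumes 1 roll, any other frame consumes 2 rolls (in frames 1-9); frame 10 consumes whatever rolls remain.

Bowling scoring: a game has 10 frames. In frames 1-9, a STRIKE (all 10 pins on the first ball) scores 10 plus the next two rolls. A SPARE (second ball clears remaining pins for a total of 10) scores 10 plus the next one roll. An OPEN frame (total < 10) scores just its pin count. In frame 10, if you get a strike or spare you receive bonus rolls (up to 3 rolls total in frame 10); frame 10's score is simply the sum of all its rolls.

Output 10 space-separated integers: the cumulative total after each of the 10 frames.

Frame 1: OPEN (9+0=9). Cumulative: 9
Frame 2: OPEN (2+2=4). Cumulative: 13
Frame 3: STRIKE. 10 + next two rolls (2+3) = 15. Cumulative: 28
Frame 4: OPEN (2+3=5). Cumulative: 33
Frame 5: OPEN (2+4=6). Cumulative: 39
Frame 6: OPEN (5+0=5). Cumulative: 44
Frame 7: SPARE (9+1=10). 10 + next roll (10) = 20. Cumulative: 64
Frame 8: STRIKE. 10 + next two rolls (0+10) = 20. Cumulative: 84
Frame 9: SPARE (0+10=10). 10 + next roll (3) = 13. Cumulative: 97
Frame 10: OPEN. Sum of all frame-10 rolls (3+0) = 3. Cumulative: 100

Answer: 9 13 28 33 39 44 64 84 97 100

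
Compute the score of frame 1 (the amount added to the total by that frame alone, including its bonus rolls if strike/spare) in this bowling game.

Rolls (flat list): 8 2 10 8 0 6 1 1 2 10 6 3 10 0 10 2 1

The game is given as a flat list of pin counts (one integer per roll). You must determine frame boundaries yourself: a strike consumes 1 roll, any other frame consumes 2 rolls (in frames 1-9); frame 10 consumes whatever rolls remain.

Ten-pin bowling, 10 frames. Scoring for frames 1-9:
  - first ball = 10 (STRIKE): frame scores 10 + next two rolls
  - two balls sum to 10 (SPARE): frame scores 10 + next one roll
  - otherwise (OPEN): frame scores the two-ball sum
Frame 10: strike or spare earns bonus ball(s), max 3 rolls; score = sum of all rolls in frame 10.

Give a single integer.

Frame 1: SPARE (8+2=10). 10 + next roll (10) = 20. Cumulative: 20
Frame 2: STRIKE. 10 + next two rolls (8+0) = 18. Cumulative: 38
Frame 3: OPEN (8+0=8). Cumulative: 46

Answer: 20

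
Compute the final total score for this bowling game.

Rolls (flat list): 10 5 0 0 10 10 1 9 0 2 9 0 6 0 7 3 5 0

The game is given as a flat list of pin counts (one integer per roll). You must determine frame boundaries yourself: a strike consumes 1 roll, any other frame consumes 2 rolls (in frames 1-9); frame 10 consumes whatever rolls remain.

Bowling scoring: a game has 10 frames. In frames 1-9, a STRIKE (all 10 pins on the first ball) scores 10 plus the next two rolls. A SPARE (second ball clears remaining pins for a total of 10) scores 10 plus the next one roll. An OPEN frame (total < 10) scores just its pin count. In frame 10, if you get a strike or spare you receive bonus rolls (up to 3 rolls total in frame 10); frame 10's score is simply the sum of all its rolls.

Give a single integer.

Answer: 107

Derivation:
Frame 1: STRIKE. 10 + next two rolls (5+0) = 15. Cumulative: 15
Frame 2: OPEN (5+0=5). Cumulative: 20
Frame 3: SPARE (0+10=10). 10 + next roll (10) = 20. Cumulative: 40
Frame 4: STRIKE. 10 + next two rolls (1+9) = 20. Cumulative: 60
Frame 5: SPARE (1+9=10). 10 + next roll (0) = 10. Cumulative: 70
Frame 6: OPEN (0+2=2). Cumulative: 72
Frame 7: OPEN (9+0=9). Cumulative: 81
Frame 8: OPEN (6+0=6). Cumulative: 87
Frame 9: SPARE (7+3=10). 10 + next roll (5) = 15. Cumulative: 102
Frame 10: OPEN. Sum of all frame-10 rolls (5+0) = 5. Cumulative: 107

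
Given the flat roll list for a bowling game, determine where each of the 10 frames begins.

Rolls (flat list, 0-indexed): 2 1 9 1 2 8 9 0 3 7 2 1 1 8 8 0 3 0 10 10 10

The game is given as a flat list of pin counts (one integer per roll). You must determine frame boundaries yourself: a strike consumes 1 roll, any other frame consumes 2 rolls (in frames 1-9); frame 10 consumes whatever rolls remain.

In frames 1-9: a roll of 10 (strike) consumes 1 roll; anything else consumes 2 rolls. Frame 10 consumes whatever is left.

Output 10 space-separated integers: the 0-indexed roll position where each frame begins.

Frame 1 starts at roll index 0: rolls=2,1 (sum=3), consumes 2 rolls
Frame 2 starts at roll index 2: rolls=9,1 (sum=10), consumes 2 rolls
Frame 3 starts at roll index 4: rolls=2,8 (sum=10), consumes 2 rolls
Frame 4 starts at roll index 6: rolls=9,0 (sum=9), consumes 2 rolls
Frame 5 starts at roll index 8: rolls=3,7 (sum=10), consumes 2 rolls
Frame 6 starts at roll index 10: rolls=2,1 (sum=3), consumes 2 rolls
Frame 7 starts at roll index 12: rolls=1,8 (sum=9), consumes 2 rolls
Frame 8 starts at roll index 14: rolls=8,0 (sum=8), consumes 2 rolls
Frame 9 starts at roll index 16: rolls=3,0 (sum=3), consumes 2 rolls
Frame 10 starts at roll index 18: 3 remaining rolls

Answer: 0 2 4 6 8 10 12 14 16 18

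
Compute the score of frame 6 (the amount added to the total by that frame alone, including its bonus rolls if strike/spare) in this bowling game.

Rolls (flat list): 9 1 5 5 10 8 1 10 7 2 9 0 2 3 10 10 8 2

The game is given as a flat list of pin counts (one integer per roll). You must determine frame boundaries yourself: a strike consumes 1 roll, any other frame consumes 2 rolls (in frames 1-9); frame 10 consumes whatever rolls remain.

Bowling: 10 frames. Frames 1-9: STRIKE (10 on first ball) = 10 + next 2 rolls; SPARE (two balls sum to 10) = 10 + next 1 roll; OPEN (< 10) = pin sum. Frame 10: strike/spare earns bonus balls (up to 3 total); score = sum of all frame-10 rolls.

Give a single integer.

Answer: 9

Derivation:
Frame 1: SPARE (9+1=10). 10 + next roll (5) = 15. Cumulative: 15
Frame 2: SPARE (5+5=10). 10 + next roll (10) = 20. Cumulative: 35
Frame 3: STRIKE. 10 + next two rolls (8+1) = 19. Cumulative: 54
Frame 4: OPEN (8+1=9). Cumulative: 63
Frame 5: STRIKE. 10 + next two rolls (7+2) = 19. Cumulative: 82
Frame 6: OPEN (7+2=9). Cumulative: 91
Frame 7: OPEN (9+0=9). Cumulative: 100
Frame 8: OPEN (2+3=5). Cumulative: 105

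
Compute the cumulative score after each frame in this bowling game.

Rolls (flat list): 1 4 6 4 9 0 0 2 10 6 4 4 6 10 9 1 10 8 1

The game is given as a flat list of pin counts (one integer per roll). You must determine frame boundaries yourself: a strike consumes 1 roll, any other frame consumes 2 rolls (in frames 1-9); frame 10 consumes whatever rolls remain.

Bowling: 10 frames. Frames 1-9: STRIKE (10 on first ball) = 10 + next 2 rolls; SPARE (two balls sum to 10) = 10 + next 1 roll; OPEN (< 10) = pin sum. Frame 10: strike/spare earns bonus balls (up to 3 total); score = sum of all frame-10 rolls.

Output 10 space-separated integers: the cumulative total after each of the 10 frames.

Frame 1: OPEN (1+4=5). Cumulative: 5
Frame 2: SPARE (6+4=10). 10 + next roll (9) = 19. Cumulative: 24
Frame 3: OPEN (9+0=9). Cumulative: 33
Frame 4: OPEN (0+2=2). Cumulative: 35
Frame 5: STRIKE. 10 + next two rolls (6+4) = 20. Cumulative: 55
Frame 6: SPARE (6+4=10). 10 + next roll (4) = 14. Cumulative: 69
Frame 7: SPARE (4+6=10). 10 + next roll (10) = 20. Cumulative: 89
Frame 8: STRIKE. 10 + next two rolls (9+1) = 20. Cumulative: 109
Frame 9: SPARE (9+1=10). 10 + next roll (10) = 20. Cumulative: 129
Frame 10: STRIKE. Sum of all frame-10 rolls (10+8+1) = 19. Cumulative: 148

Answer: 5 24 33 35 55 69 89 109 129 148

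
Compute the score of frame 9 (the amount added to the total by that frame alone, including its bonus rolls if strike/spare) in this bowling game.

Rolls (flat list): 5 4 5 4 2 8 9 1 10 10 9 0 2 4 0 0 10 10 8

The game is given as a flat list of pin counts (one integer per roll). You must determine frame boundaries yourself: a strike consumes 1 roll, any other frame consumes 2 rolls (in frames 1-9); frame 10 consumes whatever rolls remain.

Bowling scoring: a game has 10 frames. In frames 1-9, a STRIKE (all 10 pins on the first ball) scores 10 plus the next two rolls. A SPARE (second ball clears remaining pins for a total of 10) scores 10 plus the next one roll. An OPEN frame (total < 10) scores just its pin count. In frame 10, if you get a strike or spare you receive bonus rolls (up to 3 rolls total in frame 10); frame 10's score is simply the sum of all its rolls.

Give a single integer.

Frame 1: OPEN (5+4=9). Cumulative: 9
Frame 2: OPEN (5+4=9). Cumulative: 18
Frame 3: SPARE (2+8=10). 10 + next roll (9) = 19. Cumulative: 37
Frame 4: SPARE (9+1=10). 10 + next roll (10) = 20. Cumulative: 57
Frame 5: STRIKE. 10 + next two rolls (10+9) = 29. Cumulative: 86
Frame 6: STRIKE. 10 + next two rolls (9+0) = 19. Cumulative: 105
Frame 7: OPEN (9+0=9). Cumulative: 114
Frame 8: OPEN (2+4=6). Cumulative: 120
Frame 9: OPEN (0+0=0). Cumulative: 120
Frame 10: STRIKE. Sum of all frame-10 rolls (10+10+8) = 28. Cumulative: 148

Answer: 0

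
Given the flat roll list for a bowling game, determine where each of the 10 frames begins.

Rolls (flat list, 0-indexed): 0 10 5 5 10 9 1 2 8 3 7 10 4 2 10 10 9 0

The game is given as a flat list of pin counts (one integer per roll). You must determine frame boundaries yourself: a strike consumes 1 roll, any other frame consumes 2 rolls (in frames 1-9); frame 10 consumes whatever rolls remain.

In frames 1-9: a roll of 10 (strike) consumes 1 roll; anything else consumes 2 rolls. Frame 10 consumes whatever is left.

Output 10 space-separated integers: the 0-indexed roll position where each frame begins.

Frame 1 starts at roll index 0: rolls=0,10 (sum=10), consumes 2 rolls
Frame 2 starts at roll index 2: rolls=5,5 (sum=10), consumes 2 rolls
Frame 3 starts at roll index 4: roll=10 (strike), consumes 1 roll
Frame 4 starts at roll index 5: rolls=9,1 (sum=10), consumes 2 rolls
Frame 5 starts at roll index 7: rolls=2,8 (sum=10), consumes 2 rolls
Frame 6 starts at roll index 9: rolls=3,7 (sum=10), consumes 2 rolls
Frame 7 starts at roll index 11: roll=10 (strike), consumes 1 roll
Frame 8 starts at roll index 12: rolls=4,2 (sum=6), consumes 2 rolls
Frame 9 starts at roll index 14: roll=10 (strike), consumes 1 roll
Frame 10 starts at roll index 15: 3 remaining rolls

Answer: 0 2 4 5 7 9 11 12 14 15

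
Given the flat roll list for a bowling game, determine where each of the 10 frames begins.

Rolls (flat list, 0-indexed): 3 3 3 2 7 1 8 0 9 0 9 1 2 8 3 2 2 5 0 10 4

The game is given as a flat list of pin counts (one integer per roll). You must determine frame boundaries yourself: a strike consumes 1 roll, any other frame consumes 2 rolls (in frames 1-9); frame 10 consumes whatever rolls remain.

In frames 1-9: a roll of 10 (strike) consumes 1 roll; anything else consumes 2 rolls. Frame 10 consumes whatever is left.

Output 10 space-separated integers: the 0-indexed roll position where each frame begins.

Answer: 0 2 4 6 8 10 12 14 16 18

Derivation:
Frame 1 starts at roll index 0: rolls=3,3 (sum=6), consumes 2 rolls
Frame 2 starts at roll index 2: rolls=3,2 (sum=5), consumes 2 rolls
Frame 3 starts at roll index 4: rolls=7,1 (sum=8), consumes 2 rolls
Frame 4 starts at roll index 6: rolls=8,0 (sum=8), consumes 2 rolls
Frame 5 starts at roll index 8: rolls=9,0 (sum=9), consumes 2 rolls
Frame 6 starts at roll index 10: rolls=9,1 (sum=10), consumes 2 rolls
Frame 7 starts at roll index 12: rolls=2,8 (sum=10), consumes 2 rolls
Frame 8 starts at roll index 14: rolls=3,2 (sum=5), consumes 2 rolls
Frame 9 starts at roll index 16: rolls=2,5 (sum=7), consumes 2 rolls
Frame 10 starts at roll index 18: 3 remaining rolls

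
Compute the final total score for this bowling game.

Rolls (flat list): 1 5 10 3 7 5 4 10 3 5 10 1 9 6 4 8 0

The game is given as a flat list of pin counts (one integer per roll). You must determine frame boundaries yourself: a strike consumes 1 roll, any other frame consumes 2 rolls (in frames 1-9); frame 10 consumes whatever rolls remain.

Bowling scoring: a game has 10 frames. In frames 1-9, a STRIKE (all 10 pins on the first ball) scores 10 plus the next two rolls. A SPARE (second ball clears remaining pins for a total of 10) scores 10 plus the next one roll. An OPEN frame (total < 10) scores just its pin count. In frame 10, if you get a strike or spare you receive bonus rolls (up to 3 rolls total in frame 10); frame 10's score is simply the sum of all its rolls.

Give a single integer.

Frame 1: OPEN (1+5=6). Cumulative: 6
Frame 2: STRIKE. 10 + next two rolls (3+7) = 20. Cumulative: 26
Frame 3: SPARE (3+7=10). 10 + next roll (5) = 15. Cumulative: 41
Frame 4: OPEN (5+4=9). Cumulative: 50
Frame 5: STRIKE. 10 + next two rolls (3+5) = 18. Cumulative: 68
Frame 6: OPEN (3+5=8). Cumulative: 76
Frame 7: STRIKE. 10 + next two rolls (1+9) = 20. Cumulative: 96
Frame 8: SPARE (1+9=10). 10 + next roll (6) = 16. Cumulative: 112
Frame 9: SPARE (6+4=10). 10 + next roll (8) = 18. Cumulative: 130
Frame 10: OPEN. Sum of all frame-10 rolls (8+0) = 8. Cumulative: 138

Answer: 138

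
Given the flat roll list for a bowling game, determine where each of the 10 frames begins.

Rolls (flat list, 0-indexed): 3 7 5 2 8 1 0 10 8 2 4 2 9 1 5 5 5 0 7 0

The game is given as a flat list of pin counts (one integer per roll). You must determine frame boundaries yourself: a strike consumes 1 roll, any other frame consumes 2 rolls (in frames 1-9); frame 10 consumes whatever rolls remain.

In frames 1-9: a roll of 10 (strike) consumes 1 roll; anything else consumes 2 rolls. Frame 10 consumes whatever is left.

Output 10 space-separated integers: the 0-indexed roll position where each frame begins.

Answer: 0 2 4 6 8 10 12 14 16 18

Derivation:
Frame 1 starts at roll index 0: rolls=3,7 (sum=10), consumes 2 rolls
Frame 2 starts at roll index 2: rolls=5,2 (sum=7), consumes 2 rolls
Frame 3 starts at roll index 4: rolls=8,1 (sum=9), consumes 2 rolls
Frame 4 starts at roll index 6: rolls=0,10 (sum=10), consumes 2 rolls
Frame 5 starts at roll index 8: rolls=8,2 (sum=10), consumes 2 rolls
Frame 6 starts at roll index 10: rolls=4,2 (sum=6), consumes 2 rolls
Frame 7 starts at roll index 12: rolls=9,1 (sum=10), consumes 2 rolls
Frame 8 starts at roll index 14: rolls=5,5 (sum=10), consumes 2 rolls
Frame 9 starts at roll index 16: rolls=5,0 (sum=5), consumes 2 rolls
Frame 10 starts at roll index 18: 2 remaining rolls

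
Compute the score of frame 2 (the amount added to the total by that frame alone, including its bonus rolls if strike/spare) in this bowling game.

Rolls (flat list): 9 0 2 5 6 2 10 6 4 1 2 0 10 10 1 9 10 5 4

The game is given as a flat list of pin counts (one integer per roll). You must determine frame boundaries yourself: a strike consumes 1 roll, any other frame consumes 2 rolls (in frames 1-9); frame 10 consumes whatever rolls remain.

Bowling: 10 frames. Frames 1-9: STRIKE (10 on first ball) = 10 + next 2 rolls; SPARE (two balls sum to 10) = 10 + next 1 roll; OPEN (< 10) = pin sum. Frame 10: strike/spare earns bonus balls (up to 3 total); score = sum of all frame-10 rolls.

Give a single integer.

Answer: 7

Derivation:
Frame 1: OPEN (9+0=9). Cumulative: 9
Frame 2: OPEN (2+5=7). Cumulative: 16
Frame 3: OPEN (6+2=8). Cumulative: 24
Frame 4: STRIKE. 10 + next two rolls (6+4) = 20. Cumulative: 44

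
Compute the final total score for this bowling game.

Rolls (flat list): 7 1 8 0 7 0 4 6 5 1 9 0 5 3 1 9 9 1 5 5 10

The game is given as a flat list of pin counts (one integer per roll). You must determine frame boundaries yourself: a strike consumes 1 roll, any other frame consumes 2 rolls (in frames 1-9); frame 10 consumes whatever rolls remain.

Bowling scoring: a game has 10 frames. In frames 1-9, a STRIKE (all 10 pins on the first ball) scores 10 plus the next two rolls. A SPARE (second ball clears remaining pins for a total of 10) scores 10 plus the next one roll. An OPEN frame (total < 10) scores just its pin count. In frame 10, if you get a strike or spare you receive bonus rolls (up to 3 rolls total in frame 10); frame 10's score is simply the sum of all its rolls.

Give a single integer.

Frame 1: OPEN (7+1=8). Cumulative: 8
Frame 2: OPEN (8+0=8). Cumulative: 16
Frame 3: OPEN (7+0=7). Cumulative: 23
Frame 4: SPARE (4+6=10). 10 + next roll (5) = 15. Cumulative: 38
Frame 5: OPEN (5+1=6). Cumulative: 44
Frame 6: OPEN (9+0=9). Cumulative: 53
Frame 7: OPEN (5+3=8). Cumulative: 61
Frame 8: SPARE (1+9=10). 10 + next roll (9) = 19. Cumulative: 80
Frame 9: SPARE (9+1=10). 10 + next roll (5) = 15. Cumulative: 95
Frame 10: SPARE. Sum of all frame-10 rolls (5+5+10) = 20. Cumulative: 115

Answer: 115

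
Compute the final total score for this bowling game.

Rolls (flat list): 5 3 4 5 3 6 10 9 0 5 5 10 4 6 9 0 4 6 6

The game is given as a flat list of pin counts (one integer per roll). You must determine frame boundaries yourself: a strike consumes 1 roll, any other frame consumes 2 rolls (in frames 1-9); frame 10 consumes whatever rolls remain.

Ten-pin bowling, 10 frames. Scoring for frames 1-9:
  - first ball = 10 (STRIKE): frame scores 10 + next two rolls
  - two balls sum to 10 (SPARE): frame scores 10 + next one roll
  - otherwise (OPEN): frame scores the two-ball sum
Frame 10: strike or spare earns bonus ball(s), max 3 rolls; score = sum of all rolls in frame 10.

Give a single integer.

Frame 1: OPEN (5+3=8). Cumulative: 8
Frame 2: OPEN (4+5=9). Cumulative: 17
Frame 3: OPEN (3+6=9). Cumulative: 26
Frame 4: STRIKE. 10 + next two rolls (9+0) = 19. Cumulative: 45
Frame 5: OPEN (9+0=9). Cumulative: 54
Frame 6: SPARE (5+5=10). 10 + next roll (10) = 20. Cumulative: 74
Frame 7: STRIKE. 10 + next two rolls (4+6) = 20. Cumulative: 94
Frame 8: SPARE (4+6=10). 10 + next roll (9) = 19. Cumulative: 113
Frame 9: OPEN (9+0=9). Cumulative: 122
Frame 10: SPARE. Sum of all frame-10 rolls (4+6+6) = 16. Cumulative: 138

Answer: 138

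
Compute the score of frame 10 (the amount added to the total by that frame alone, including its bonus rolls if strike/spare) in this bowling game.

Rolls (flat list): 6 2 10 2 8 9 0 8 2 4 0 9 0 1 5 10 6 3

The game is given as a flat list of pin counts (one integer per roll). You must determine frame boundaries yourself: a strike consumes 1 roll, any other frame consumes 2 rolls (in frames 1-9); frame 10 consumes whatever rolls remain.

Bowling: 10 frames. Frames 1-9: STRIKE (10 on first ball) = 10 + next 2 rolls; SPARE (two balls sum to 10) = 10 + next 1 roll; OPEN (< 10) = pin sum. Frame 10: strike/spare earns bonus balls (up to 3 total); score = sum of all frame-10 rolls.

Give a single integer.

Frame 1: OPEN (6+2=8). Cumulative: 8
Frame 2: STRIKE. 10 + next two rolls (2+8) = 20. Cumulative: 28
Frame 3: SPARE (2+8=10). 10 + next roll (9) = 19. Cumulative: 47
Frame 4: OPEN (9+0=9). Cumulative: 56
Frame 5: SPARE (8+2=10). 10 + next roll (4) = 14. Cumulative: 70
Frame 6: OPEN (4+0=4). Cumulative: 74
Frame 7: OPEN (9+0=9). Cumulative: 83
Frame 8: OPEN (1+5=6). Cumulative: 89
Frame 9: STRIKE. 10 + next two rolls (6+3) = 19. Cumulative: 108
Frame 10: OPEN. Sum of all frame-10 rolls (6+3) = 9. Cumulative: 117

Answer: 9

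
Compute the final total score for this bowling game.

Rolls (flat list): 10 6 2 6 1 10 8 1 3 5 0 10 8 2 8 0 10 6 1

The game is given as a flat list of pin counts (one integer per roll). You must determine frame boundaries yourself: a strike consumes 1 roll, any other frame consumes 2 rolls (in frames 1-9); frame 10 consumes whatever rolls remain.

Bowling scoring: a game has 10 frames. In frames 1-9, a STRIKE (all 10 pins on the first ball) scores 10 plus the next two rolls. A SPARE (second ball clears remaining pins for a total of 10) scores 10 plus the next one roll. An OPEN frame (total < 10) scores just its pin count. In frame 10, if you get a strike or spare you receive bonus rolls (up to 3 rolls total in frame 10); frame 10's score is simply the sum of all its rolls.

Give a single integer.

Frame 1: STRIKE. 10 + next two rolls (6+2) = 18. Cumulative: 18
Frame 2: OPEN (6+2=8). Cumulative: 26
Frame 3: OPEN (6+1=7). Cumulative: 33
Frame 4: STRIKE. 10 + next two rolls (8+1) = 19. Cumulative: 52
Frame 5: OPEN (8+1=9). Cumulative: 61
Frame 6: OPEN (3+5=8). Cumulative: 69
Frame 7: SPARE (0+10=10). 10 + next roll (8) = 18. Cumulative: 87
Frame 8: SPARE (8+2=10). 10 + next roll (8) = 18. Cumulative: 105
Frame 9: OPEN (8+0=8). Cumulative: 113
Frame 10: STRIKE. Sum of all frame-10 rolls (10+6+1) = 17. Cumulative: 130

Answer: 130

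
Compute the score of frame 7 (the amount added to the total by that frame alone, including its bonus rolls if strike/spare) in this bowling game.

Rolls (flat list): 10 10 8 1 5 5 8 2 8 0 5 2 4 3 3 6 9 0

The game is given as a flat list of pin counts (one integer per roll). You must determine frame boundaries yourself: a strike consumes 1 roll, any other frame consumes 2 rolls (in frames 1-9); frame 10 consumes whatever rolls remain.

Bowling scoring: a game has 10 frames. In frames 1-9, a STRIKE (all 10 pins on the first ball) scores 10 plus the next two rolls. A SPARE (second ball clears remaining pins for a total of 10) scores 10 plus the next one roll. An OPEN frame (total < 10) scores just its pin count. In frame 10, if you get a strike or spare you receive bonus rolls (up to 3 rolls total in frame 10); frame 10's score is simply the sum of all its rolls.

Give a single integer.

Frame 1: STRIKE. 10 + next two rolls (10+8) = 28. Cumulative: 28
Frame 2: STRIKE. 10 + next two rolls (8+1) = 19. Cumulative: 47
Frame 3: OPEN (8+1=9). Cumulative: 56
Frame 4: SPARE (5+5=10). 10 + next roll (8) = 18. Cumulative: 74
Frame 5: SPARE (8+2=10). 10 + next roll (8) = 18. Cumulative: 92
Frame 6: OPEN (8+0=8). Cumulative: 100
Frame 7: OPEN (5+2=7). Cumulative: 107
Frame 8: OPEN (4+3=7). Cumulative: 114
Frame 9: OPEN (3+6=9). Cumulative: 123

Answer: 7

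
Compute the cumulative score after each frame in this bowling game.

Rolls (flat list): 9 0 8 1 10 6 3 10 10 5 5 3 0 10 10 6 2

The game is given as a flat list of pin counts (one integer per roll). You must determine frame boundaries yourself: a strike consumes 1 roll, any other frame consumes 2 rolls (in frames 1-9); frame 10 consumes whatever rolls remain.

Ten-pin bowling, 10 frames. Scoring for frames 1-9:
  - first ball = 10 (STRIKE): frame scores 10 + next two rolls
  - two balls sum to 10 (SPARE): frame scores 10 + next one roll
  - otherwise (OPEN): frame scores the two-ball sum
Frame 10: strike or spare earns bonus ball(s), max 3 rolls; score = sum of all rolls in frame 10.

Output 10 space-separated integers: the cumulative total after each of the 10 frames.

Answer: 9 18 37 46 71 91 104 107 133 151

Derivation:
Frame 1: OPEN (9+0=9). Cumulative: 9
Frame 2: OPEN (8+1=9). Cumulative: 18
Frame 3: STRIKE. 10 + next two rolls (6+3) = 19. Cumulative: 37
Frame 4: OPEN (6+3=9). Cumulative: 46
Frame 5: STRIKE. 10 + next two rolls (10+5) = 25. Cumulative: 71
Frame 6: STRIKE. 10 + next two rolls (5+5) = 20. Cumulative: 91
Frame 7: SPARE (5+5=10). 10 + next roll (3) = 13. Cumulative: 104
Frame 8: OPEN (3+0=3). Cumulative: 107
Frame 9: STRIKE. 10 + next two rolls (10+6) = 26. Cumulative: 133
Frame 10: STRIKE. Sum of all frame-10 rolls (10+6+2) = 18. Cumulative: 151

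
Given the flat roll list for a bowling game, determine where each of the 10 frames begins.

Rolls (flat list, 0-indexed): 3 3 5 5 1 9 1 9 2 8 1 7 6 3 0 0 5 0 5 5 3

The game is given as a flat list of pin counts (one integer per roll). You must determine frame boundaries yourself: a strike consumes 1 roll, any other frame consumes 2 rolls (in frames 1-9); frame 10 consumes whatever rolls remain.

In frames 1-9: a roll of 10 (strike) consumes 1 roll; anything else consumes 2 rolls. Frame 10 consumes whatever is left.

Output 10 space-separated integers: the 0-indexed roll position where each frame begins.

Frame 1 starts at roll index 0: rolls=3,3 (sum=6), consumes 2 rolls
Frame 2 starts at roll index 2: rolls=5,5 (sum=10), consumes 2 rolls
Frame 3 starts at roll index 4: rolls=1,9 (sum=10), consumes 2 rolls
Frame 4 starts at roll index 6: rolls=1,9 (sum=10), consumes 2 rolls
Frame 5 starts at roll index 8: rolls=2,8 (sum=10), consumes 2 rolls
Frame 6 starts at roll index 10: rolls=1,7 (sum=8), consumes 2 rolls
Frame 7 starts at roll index 12: rolls=6,3 (sum=9), consumes 2 rolls
Frame 8 starts at roll index 14: rolls=0,0 (sum=0), consumes 2 rolls
Frame 9 starts at roll index 16: rolls=5,0 (sum=5), consumes 2 rolls
Frame 10 starts at roll index 18: 3 remaining rolls

Answer: 0 2 4 6 8 10 12 14 16 18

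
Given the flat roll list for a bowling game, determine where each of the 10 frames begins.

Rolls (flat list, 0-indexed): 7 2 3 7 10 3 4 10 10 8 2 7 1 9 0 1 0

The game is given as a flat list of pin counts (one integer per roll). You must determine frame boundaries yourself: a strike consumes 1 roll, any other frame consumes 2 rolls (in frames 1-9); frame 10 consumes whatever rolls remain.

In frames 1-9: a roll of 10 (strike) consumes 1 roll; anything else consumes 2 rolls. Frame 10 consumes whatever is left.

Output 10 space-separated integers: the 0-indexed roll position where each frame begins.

Frame 1 starts at roll index 0: rolls=7,2 (sum=9), consumes 2 rolls
Frame 2 starts at roll index 2: rolls=3,7 (sum=10), consumes 2 rolls
Frame 3 starts at roll index 4: roll=10 (strike), consumes 1 roll
Frame 4 starts at roll index 5: rolls=3,4 (sum=7), consumes 2 rolls
Frame 5 starts at roll index 7: roll=10 (strike), consumes 1 roll
Frame 6 starts at roll index 8: roll=10 (strike), consumes 1 roll
Frame 7 starts at roll index 9: rolls=8,2 (sum=10), consumes 2 rolls
Frame 8 starts at roll index 11: rolls=7,1 (sum=8), consumes 2 rolls
Frame 9 starts at roll index 13: rolls=9,0 (sum=9), consumes 2 rolls
Frame 10 starts at roll index 15: 2 remaining rolls

Answer: 0 2 4 5 7 8 9 11 13 15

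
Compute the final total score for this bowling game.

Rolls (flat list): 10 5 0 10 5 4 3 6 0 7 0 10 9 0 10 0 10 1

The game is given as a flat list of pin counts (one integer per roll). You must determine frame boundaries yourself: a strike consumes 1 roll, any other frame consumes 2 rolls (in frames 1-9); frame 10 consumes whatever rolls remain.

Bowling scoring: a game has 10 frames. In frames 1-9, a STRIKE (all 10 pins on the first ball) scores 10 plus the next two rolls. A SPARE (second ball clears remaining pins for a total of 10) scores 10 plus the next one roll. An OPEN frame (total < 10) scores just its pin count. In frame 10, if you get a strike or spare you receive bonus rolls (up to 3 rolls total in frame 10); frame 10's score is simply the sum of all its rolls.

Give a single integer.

Answer: 123

Derivation:
Frame 1: STRIKE. 10 + next two rolls (5+0) = 15. Cumulative: 15
Frame 2: OPEN (5+0=5). Cumulative: 20
Frame 3: STRIKE. 10 + next two rolls (5+4) = 19. Cumulative: 39
Frame 4: OPEN (5+4=9). Cumulative: 48
Frame 5: OPEN (3+6=9). Cumulative: 57
Frame 6: OPEN (0+7=7). Cumulative: 64
Frame 7: SPARE (0+10=10). 10 + next roll (9) = 19. Cumulative: 83
Frame 8: OPEN (9+0=9). Cumulative: 92
Frame 9: STRIKE. 10 + next two rolls (0+10) = 20. Cumulative: 112
Frame 10: SPARE. Sum of all frame-10 rolls (0+10+1) = 11. Cumulative: 123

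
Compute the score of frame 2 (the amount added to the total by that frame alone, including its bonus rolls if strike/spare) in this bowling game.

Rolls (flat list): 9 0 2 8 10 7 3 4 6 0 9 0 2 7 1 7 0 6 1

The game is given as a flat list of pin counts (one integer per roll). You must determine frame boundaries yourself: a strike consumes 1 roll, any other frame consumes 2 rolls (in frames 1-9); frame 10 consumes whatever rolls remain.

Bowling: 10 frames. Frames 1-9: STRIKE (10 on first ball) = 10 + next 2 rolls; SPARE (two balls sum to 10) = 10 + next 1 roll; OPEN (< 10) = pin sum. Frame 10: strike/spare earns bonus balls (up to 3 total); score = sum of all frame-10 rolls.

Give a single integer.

Answer: 20

Derivation:
Frame 1: OPEN (9+0=9). Cumulative: 9
Frame 2: SPARE (2+8=10). 10 + next roll (10) = 20. Cumulative: 29
Frame 3: STRIKE. 10 + next two rolls (7+3) = 20. Cumulative: 49
Frame 4: SPARE (7+3=10). 10 + next roll (4) = 14. Cumulative: 63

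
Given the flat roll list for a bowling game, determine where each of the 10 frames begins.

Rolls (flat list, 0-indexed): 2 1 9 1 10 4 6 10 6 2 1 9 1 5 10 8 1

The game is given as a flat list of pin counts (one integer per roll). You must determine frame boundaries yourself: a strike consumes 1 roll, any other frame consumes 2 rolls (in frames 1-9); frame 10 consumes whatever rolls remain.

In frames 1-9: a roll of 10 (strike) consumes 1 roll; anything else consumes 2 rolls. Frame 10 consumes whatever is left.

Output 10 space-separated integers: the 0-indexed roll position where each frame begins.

Frame 1 starts at roll index 0: rolls=2,1 (sum=3), consumes 2 rolls
Frame 2 starts at roll index 2: rolls=9,1 (sum=10), consumes 2 rolls
Frame 3 starts at roll index 4: roll=10 (strike), consumes 1 roll
Frame 4 starts at roll index 5: rolls=4,6 (sum=10), consumes 2 rolls
Frame 5 starts at roll index 7: roll=10 (strike), consumes 1 roll
Frame 6 starts at roll index 8: rolls=6,2 (sum=8), consumes 2 rolls
Frame 7 starts at roll index 10: rolls=1,9 (sum=10), consumes 2 rolls
Frame 8 starts at roll index 12: rolls=1,5 (sum=6), consumes 2 rolls
Frame 9 starts at roll index 14: roll=10 (strike), consumes 1 roll
Frame 10 starts at roll index 15: 2 remaining rolls

Answer: 0 2 4 5 7 8 10 12 14 15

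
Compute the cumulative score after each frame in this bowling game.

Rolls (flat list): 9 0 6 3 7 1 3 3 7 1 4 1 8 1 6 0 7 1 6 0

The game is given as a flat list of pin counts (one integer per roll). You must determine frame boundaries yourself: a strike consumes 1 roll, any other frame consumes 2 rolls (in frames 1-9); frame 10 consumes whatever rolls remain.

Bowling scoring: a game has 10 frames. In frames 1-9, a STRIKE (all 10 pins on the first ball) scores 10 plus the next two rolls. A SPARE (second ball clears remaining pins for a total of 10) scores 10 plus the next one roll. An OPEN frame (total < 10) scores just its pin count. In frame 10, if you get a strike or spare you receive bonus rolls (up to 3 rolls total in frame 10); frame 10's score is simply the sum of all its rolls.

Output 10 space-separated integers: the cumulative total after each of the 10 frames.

Frame 1: OPEN (9+0=9). Cumulative: 9
Frame 2: OPEN (6+3=9). Cumulative: 18
Frame 3: OPEN (7+1=8). Cumulative: 26
Frame 4: OPEN (3+3=6). Cumulative: 32
Frame 5: OPEN (7+1=8). Cumulative: 40
Frame 6: OPEN (4+1=5). Cumulative: 45
Frame 7: OPEN (8+1=9). Cumulative: 54
Frame 8: OPEN (6+0=6). Cumulative: 60
Frame 9: OPEN (7+1=8). Cumulative: 68
Frame 10: OPEN. Sum of all frame-10 rolls (6+0) = 6. Cumulative: 74

Answer: 9 18 26 32 40 45 54 60 68 74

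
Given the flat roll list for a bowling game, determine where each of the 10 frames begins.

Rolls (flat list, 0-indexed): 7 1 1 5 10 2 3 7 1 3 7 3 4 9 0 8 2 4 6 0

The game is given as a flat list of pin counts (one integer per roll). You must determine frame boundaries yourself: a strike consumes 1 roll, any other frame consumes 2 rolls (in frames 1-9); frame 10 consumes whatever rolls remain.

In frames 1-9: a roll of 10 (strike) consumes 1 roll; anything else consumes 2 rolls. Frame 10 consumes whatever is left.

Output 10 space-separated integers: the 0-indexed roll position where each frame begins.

Frame 1 starts at roll index 0: rolls=7,1 (sum=8), consumes 2 rolls
Frame 2 starts at roll index 2: rolls=1,5 (sum=6), consumes 2 rolls
Frame 3 starts at roll index 4: roll=10 (strike), consumes 1 roll
Frame 4 starts at roll index 5: rolls=2,3 (sum=5), consumes 2 rolls
Frame 5 starts at roll index 7: rolls=7,1 (sum=8), consumes 2 rolls
Frame 6 starts at roll index 9: rolls=3,7 (sum=10), consumes 2 rolls
Frame 7 starts at roll index 11: rolls=3,4 (sum=7), consumes 2 rolls
Frame 8 starts at roll index 13: rolls=9,0 (sum=9), consumes 2 rolls
Frame 9 starts at roll index 15: rolls=8,2 (sum=10), consumes 2 rolls
Frame 10 starts at roll index 17: 3 remaining rolls

Answer: 0 2 4 5 7 9 11 13 15 17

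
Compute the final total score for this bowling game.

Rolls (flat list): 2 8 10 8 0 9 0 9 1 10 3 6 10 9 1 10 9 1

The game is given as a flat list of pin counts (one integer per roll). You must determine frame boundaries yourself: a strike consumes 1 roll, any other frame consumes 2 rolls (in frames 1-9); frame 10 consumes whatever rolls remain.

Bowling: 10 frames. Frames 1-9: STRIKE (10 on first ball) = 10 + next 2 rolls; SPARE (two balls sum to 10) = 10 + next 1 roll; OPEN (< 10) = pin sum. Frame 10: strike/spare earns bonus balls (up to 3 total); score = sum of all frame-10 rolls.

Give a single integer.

Answer: 163

Derivation:
Frame 1: SPARE (2+8=10). 10 + next roll (10) = 20. Cumulative: 20
Frame 2: STRIKE. 10 + next two rolls (8+0) = 18. Cumulative: 38
Frame 3: OPEN (8+0=8). Cumulative: 46
Frame 4: OPEN (9+0=9). Cumulative: 55
Frame 5: SPARE (9+1=10). 10 + next roll (10) = 20. Cumulative: 75
Frame 6: STRIKE. 10 + next two rolls (3+6) = 19. Cumulative: 94
Frame 7: OPEN (3+6=9). Cumulative: 103
Frame 8: STRIKE. 10 + next two rolls (9+1) = 20. Cumulative: 123
Frame 9: SPARE (9+1=10). 10 + next roll (10) = 20. Cumulative: 143
Frame 10: STRIKE. Sum of all frame-10 rolls (10+9+1) = 20. Cumulative: 163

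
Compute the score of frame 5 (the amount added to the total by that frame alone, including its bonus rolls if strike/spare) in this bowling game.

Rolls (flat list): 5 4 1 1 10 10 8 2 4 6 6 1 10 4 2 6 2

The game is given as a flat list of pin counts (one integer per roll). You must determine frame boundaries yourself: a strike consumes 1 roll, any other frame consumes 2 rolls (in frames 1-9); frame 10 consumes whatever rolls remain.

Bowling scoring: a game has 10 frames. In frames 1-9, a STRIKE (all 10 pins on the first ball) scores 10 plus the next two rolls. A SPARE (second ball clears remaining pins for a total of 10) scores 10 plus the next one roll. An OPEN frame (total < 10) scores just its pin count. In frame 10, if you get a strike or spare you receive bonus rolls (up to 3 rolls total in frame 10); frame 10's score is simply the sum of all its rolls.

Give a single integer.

Answer: 14

Derivation:
Frame 1: OPEN (5+4=9). Cumulative: 9
Frame 2: OPEN (1+1=2). Cumulative: 11
Frame 3: STRIKE. 10 + next two rolls (10+8) = 28. Cumulative: 39
Frame 4: STRIKE. 10 + next two rolls (8+2) = 20. Cumulative: 59
Frame 5: SPARE (8+2=10). 10 + next roll (4) = 14. Cumulative: 73
Frame 6: SPARE (4+6=10). 10 + next roll (6) = 16. Cumulative: 89
Frame 7: OPEN (6+1=7). Cumulative: 96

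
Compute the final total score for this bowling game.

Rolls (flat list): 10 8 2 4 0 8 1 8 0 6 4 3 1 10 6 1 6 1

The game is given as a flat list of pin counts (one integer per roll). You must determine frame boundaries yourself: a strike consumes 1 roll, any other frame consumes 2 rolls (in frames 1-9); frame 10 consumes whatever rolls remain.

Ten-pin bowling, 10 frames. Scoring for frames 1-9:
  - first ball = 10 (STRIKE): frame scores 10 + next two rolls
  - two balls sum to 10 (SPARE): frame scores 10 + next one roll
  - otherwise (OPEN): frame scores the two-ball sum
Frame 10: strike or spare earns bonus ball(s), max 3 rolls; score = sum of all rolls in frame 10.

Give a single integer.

Frame 1: STRIKE. 10 + next two rolls (8+2) = 20. Cumulative: 20
Frame 2: SPARE (8+2=10). 10 + next roll (4) = 14. Cumulative: 34
Frame 3: OPEN (4+0=4). Cumulative: 38
Frame 4: OPEN (8+1=9). Cumulative: 47
Frame 5: OPEN (8+0=8). Cumulative: 55
Frame 6: SPARE (6+4=10). 10 + next roll (3) = 13. Cumulative: 68
Frame 7: OPEN (3+1=4). Cumulative: 72
Frame 8: STRIKE. 10 + next two rolls (6+1) = 17. Cumulative: 89
Frame 9: OPEN (6+1=7). Cumulative: 96
Frame 10: OPEN. Sum of all frame-10 rolls (6+1) = 7. Cumulative: 103

Answer: 103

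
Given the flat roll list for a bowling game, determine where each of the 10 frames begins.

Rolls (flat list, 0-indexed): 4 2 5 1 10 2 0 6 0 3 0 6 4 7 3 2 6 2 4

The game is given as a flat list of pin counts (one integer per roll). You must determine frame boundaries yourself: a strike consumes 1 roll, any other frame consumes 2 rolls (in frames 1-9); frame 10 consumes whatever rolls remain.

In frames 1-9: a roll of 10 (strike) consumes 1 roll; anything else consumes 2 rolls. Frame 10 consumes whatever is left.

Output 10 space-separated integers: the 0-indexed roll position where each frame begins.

Answer: 0 2 4 5 7 9 11 13 15 17

Derivation:
Frame 1 starts at roll index 0: rolls=4,2 (sum=6), consumes 2 rolls
Frame 2 starts at roll index 2: rolls=5,1 (sum=6), consumes 2 rolls
Frame 3 starts at roll index 4: roll=10 (strike), consumes 1 roll
Frame 4 starts at roll index 5: rolls=2,0 (sum=2), consumes 2 rolls
Frame 5 starts at roll index 7: rolls=6,0 (sum=6), consumes 2 rolls
Frame 6 starts at roll index 9: rolls=3,0 (sum=3), consumes 2 rolls
Frame 7 starts at roll index 11: rolls=6,4 (sum=10), consumes 2 rolls
Frame 8 starts at roll index 13: rolls=7,3 (sum=10), consumes 2 rolls
Frame 9 starts at roll index 15: rolls=2,6 (sum=8), consumes 2 rolls
Frame 10 starts at roll index 17: 2 remaining rolls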